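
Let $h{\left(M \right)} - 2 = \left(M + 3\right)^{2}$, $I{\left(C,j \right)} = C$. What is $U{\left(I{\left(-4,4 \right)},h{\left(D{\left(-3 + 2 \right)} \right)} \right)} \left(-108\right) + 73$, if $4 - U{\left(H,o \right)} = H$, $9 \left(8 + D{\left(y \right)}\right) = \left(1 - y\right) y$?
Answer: $-791$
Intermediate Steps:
$D{\left(y \right)} = -8 + \frac{y \left(1 - y\right)}{9}$ ($D{\left(y \right)} = -8 + \frac{\left(1 - y\right) y}{9} = -8 + \frac{y \left(1 - y\right)}{9}$)
$h{\left(M \right)} = 2 + \left(3 + M\right)^{2}$ ($h{\left(M \right)} = 2 + \left(M + 3\right)^{2} = 2 + \left(3 + M\right)^{2}$)
$U{\left(H,o \right)} = 4 - H$
$U{\left(I{\left(-4,4 \right)},h{\left(D{\left(-3 + 2 \right)} \right)} \right)} \left(-108\right) + 73 = \left(4 - -4\right) \left(-108\right) + 73 = \left(4 + 4\right) \left(-108\right) + 73 = 8 \left(-108\right) + 73 = -864 + 73 = -791$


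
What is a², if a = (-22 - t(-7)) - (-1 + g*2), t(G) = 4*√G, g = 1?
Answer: 417 + 184*I*√7 ≈ 417.0 + 486.82*I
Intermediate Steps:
a = -23 - 4*I*√7 (a = (-22 - 4*√(-7)) - (-1 + 1*2) = (-22 - 4*I*√7) - (-1 + 2) = (-22 - 4*I*√7) - 1*1 = (-22 - 4*I*√7) - 1 = -23 - 4*I*√7 ≈ -23.0 - 10.583*I)
a² = (-23 - 4*I*√7)²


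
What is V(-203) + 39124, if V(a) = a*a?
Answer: 80333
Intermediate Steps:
V(a) = a²
V(-203) + 39124 = (-203)² + 39124 = 41209 + 39124 = 80333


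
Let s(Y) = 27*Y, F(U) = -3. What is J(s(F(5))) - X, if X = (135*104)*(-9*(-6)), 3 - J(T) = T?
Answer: -758076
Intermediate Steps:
J(T) = 3 - T
X = 758160 (X = 14040*54 = 758160)
J(s(F(5))) - X = (3 - 27*(-3)) - 1*758160 = (3 - 1*(-81)) - 758160 = (3 + 81) - 758160 = 84 - 758160 = -758076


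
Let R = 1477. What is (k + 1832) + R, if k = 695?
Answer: 4004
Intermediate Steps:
(k + 1832) + R = (695 + 1832) + 1477 = 2527 + 1477 = 4004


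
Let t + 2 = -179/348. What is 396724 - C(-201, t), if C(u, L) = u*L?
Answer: 45961359/116 ≈ 3.9622e+5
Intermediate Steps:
t = -875/348 (t = -2 - 179/348 = -875/348 ≈ -2.5144)
C(u, L) = L*u
396724 - C(-201, t) = 396724 - (-875)*(-201)/348 = 396724 - 1*58625/116 = 396724 - 58625/116 = 45961359/116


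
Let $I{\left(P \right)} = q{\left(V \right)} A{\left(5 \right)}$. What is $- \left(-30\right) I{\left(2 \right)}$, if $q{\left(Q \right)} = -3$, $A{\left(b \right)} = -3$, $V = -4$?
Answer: $270$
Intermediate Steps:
$I{\left(P \right)} = 9$ ($I{\left(P \right)} = \left(-3\right) \left(-3\right) = 9$)
$- \left(-30\right) I{\left(2 \right)} = - \left(-30\right) 9 = \left(-1\right) \left(-270\right) = 270$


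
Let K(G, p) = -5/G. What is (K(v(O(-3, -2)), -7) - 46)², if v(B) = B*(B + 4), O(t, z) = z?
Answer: 32041/16 ≈ 2002.6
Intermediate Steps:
v(B) = B*(4 + B)
(K(v(O(-3, -2)), -7) - 46)² = (-5*(-1/(2*(4 - 2))) - 46)² = (-5/((-2*2)) - 46)² = (-5/(-4) - 46)² = (-5*(-¼) - 46)² = (5/4 - 46)² = (-179/4)² = 32041/16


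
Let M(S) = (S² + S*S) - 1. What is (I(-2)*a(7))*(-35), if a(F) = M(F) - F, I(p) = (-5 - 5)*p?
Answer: -63000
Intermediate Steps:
M(S) = -1 + 2*S² (M(S) = (S² + S²) - 1 = 2*S² - 1 = -1 + 2*S²)
I(p) = -10*p
a(F) = -1 - F + 2*F² (a(F) = (-1 + 2*F²) - F = -1 - F + 2*F²)
(I(-2)*a(7))*(-35) = ((-10*(-2))*(-1 - 1*7 + 2*7²))*(-35) = (20*(-1 - 7 + 2*49))*(-35) = (20*(-1 - 7 + 98))*(-35) = (20*90)*(-35) = 1800*(-35) = -63000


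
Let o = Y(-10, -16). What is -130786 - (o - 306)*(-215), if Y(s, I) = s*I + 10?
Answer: -160026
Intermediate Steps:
Y(s, I) = 10 + I*s (Y(s, I) = I*s + 10 = 10 + I*s)
o = 170 (o = 10 - 16*(-10) = 10 + 160 = 170)
-130786 - (o - 306)*(-215) = -130786 - (170 - 306)*(-215) = -130786 - (-136)*(-215) = -130786 - 1*29240 = -130786 - 29240 = -160026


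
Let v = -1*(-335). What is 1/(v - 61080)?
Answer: -1/60745 ≈ -1.6462e-5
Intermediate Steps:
v = 335
1/(v - 61080) = 1/(335 - 61080) = 1/(-60745) = -1/60745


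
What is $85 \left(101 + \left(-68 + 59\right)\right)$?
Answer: $7820$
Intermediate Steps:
$85 \left(101 + \left(-68 + 59\right)\right) = 85 \left(101 - 9\right) = 85 \cdot 92 = 7820$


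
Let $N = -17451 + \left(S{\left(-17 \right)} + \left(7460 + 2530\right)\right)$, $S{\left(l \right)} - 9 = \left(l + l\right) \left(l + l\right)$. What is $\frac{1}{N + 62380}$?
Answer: $\frac{1}{56084} \approx 1.783 \cdot 10^{-5}$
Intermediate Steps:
$S{\left(l \right)} = 9 + 4 l^{2}$ ($S{\left(l \right)} = 9 + \left(l + l\right) \left(l + l\right) = 9 + 2 l 2 l = 9 + 4 l^{2}$)
$N = -6296$ ($N = -17451 + \left(\left(9 + 4 \left(-17\right)^{2}\right) + \left(7460 + 2530\right)\right) = -17451 + \left(\left(9 + 4 \cdot 289\right) + 9990\right) = -17451 + \left(\left(9 + 1156\right) + 9990\right) = -17451 + \left(1165 + 9990\right) = -17451 + 11155 = -6296$)
$\frac{1}{N + 62380} = \frac{1}{-6296 + 62380} = \frac{1}{56084}$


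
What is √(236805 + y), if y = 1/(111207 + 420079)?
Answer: √66841719231493066/531286 ≈ 486.63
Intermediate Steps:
y = 1/531286 ≈ 1.8822e-6
√(236805 + y) = √(236805 + 1/531286) = √(125811181231/531286) = √66841719231493066/531286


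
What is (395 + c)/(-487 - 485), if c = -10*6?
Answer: -335/972 ≈ -0.34465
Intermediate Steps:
c = -60
(395 + c)/(-487 - 485) = (395 - 60)/(-487 - 485) = 335/(-972) = 335*(-1/972) = -335/972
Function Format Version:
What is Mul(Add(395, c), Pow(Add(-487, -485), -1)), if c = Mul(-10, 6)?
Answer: Rational(-335, 972) ≈ -0.34465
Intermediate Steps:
c = -60
Mul(Add(395, c), Pow(Add(-487, -485), -1)) = Mul(Add(395, -60), Pow(Add(-487, -485), -1)) = Mul(335, Pow(-972, -1)) = Mul(335, Rational(-1, 972)) = Rational(-335, 972)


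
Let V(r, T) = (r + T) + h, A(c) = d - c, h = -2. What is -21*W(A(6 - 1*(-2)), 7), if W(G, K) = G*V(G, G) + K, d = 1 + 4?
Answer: -651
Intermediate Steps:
d = 5
A(c) = 5 - c
V(r, T) = -2 + T + r (V(r, T) = (r + T) - 2 = (T + r) - 2 = -2 + T + r)
W(G, K) = K + G*(-2 + 2*G) (W(G, K) = G*(-2 + G + G) + K = G*(-2 + 2*G) + K = K + G*(-2 + 2*G))
-21*W(A(6 - 1*(-2)), 7) = -21*(7 + 2*(5 - (6 - 1*(-2)))*(-1 + (5 - (6 - 1*(-2))))) = -21*(7 + 2*(5 - (6 + 2))*(-1 + (5 - (6 + 2)))) = -21*(7 + 2*(5 - 1*8)*(-1 + (5 - 1*8))) = -21*(7 + 2*(5 - 8)*(-1 + (5 - 8))) = -21*(7 + 2*(-3)*(-1 - 3)) = -21*(7 + 2*(-3)*(-4)) = -21*(7 + 24) = -21*31 = -651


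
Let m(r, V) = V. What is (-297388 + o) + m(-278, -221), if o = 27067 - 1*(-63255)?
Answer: -207287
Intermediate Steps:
o = 90322 (o = 27067 + 63255 = 90322)
(-297388 + o) + m(-278, -221) = (-297388 + 90322) - 221 = -207066 - 221 = -207287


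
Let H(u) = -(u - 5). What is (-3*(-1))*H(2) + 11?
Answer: 20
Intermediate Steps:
H(u) = 5 - u (H(u) = -(-5 + u) = 5 - u)
(-3*(-1))*H(2) + 11 = (-3*(-1))*(5 - 1*2) + 11 = 3*(5 - 2) + 11 = 3*3 + 11 = 9 + 11 = 20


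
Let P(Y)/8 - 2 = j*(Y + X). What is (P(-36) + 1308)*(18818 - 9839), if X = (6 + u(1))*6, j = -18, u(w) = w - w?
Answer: 11888196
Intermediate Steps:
u(w) = 0
X = 36 (X = (6 + 0)*6 = 6*6 = 36)
P(Y) = -5168 - 144*Y (P(Y) = 16 + 8*(-18*(Y + 36)) = 16 + 8*(-18*(36 + Y)) = 16 + 8*(-648 - 18*Y) = 16 + (-5184 - 144*Y) = -5168 - 144*Y)
(P(-36) + 1308)*(18818 - 9839) = ((-5168 - 144*(-36)) + 1308)*(18818 - 9839) = ((-5168 + 5184) + 1308)*8979 = (16 + 1308)*8979 = 1324*8979 = 11888196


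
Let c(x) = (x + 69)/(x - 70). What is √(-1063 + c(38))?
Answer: I*√68246/8 ≈ 32.655*I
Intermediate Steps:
c(x) = (69 + x)/(-70 + x)
√(-1063 + c(38)) = √(-1063 + (69 + 38)/(-70 + 38)) = √(-1063 + 107/(-32)) = √(-1063 - 1/32*107) = √(-1063 - 107/32) = √(-34123/32) = I*√68246/8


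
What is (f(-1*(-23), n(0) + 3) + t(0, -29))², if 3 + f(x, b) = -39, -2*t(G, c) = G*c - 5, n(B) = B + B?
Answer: 6241/4 ≈ 1560.3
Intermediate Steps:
n(B) = 2*B
t(G, c) = 5/2 - G*c/2 (t(G, c) = -(G*c - 5)/2 = -(-5 + G*c)/2 = 5/2 - G*c/2)
f(x, b) = -42 (f(x, b) = -3 - 39 = -42)
(f(-1*(-23), n(0) + 3) + t(0, -29))² = (-42 + (5/2 - ½*0*(-29)))² = (-42 + (5/2 + 0))² = (-42 + 5/2)² = (-79/2)² = 6241/4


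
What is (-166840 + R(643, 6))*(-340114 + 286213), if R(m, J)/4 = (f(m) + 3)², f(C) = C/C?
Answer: 8989393176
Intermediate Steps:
f(C) = 1
R(m, J) = 64 (R(m, J) = 4*(1 + 3)² = 4*4² = 4*16 = 64)
(-166840 + R(643, 6))*(-340114 + 286213) = (-166840 + 64)*(-340114 + 286213) = -166776*(-53901) = 8989393176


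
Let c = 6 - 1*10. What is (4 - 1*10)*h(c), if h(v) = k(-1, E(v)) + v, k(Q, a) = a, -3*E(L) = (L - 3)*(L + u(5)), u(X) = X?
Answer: 10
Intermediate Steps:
E(L) = -(-3 + L)*(5 + L)/3 (E(L) = -(L - 3)*(L + 5)/3 = -(-3 + L)*(5 + L)/3)
c = -4 (c = 6 - 10 = -4)
h(v) = 5 - v**2/3 + v/3 (h(v) = (5 - 2*v/3 - v**2/3) + v = 5 - v**2/3 + v/3)
(4 - 1*10)*h(c) = (4 - 1*10)*(5 - 1/3*(-4)**2 + (1/3)*(-4)) = (4 - 10)*(5 - 1/3*16 - 4/3) = -6*(5 - 16/3 - 4/3) = -6*(-5/3) = 10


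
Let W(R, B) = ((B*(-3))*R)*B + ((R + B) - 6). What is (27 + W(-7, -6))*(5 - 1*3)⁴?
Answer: 12224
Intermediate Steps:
W(R, B) = -6 + B + R - 3*R*B² (W(R, B) = ((-3*B)*R)*B + ((B + R) - 6) = (-3*B*R)*B + (-6 + B + R) = -3*R*B² + (-6 + B + R) = -6 + B + R - 3*R*B²)
(27 + W(-7, -6))*(5 - 1*3)⁴ = (27 + (-6 - 6 - 7 - 3*(-7)*(-6)²))*(5 - 1*3)⁴ = (27 + (-6 - 6 - 7 - 3*(-7)*36))*(5 - 3)⁴ = (27 + (-6 - 6 - 7 + 756))*2⁴ = (27 + 737)*16 = 764*16 = 12224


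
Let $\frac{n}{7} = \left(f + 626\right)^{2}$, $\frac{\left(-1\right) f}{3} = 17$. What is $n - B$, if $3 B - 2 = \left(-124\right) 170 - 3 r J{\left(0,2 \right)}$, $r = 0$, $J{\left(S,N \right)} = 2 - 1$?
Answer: $\frac{6943123}{3} \approx 2.3144 \cdot 10^{6}$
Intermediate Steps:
$J{\left(S,N \right)} = 1$
$f = -51$ ($f = \left(-3\right) 17 = -51$)
$B = \frac{2}{3}$ ($B = \frac{2}{3} + \frac{\left(-124\right) 170 \left(-3\right) 0 \cdot 1}{3} = \frac{2}{3} + \frac{\left(-21080\right) 0 \cdot 1}{3} = \frac{2}{3} + \frac{\left(-21080\right) 0}{3} = \frac{2}{3} + \frac{1}{3} \cdot 0 = \frac{2}{3} + 0 = \frac{2}{3} \approx 0.66667$)
$n = 2314375$ ($n = 7 \left(-51 + 626\right)^{2} = 7 \cdot 575^{2} = 7 \cdot 330625 = 2314375$)
$n - B = 2314375 - \frac{2}{3} = \frac{6943123}{3}$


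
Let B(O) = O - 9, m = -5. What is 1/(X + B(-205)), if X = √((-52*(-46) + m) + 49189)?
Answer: 107/2890 + √12894/2890 ≈ 0.076316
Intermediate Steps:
B(O) = -9 + O
X = 2*√12894 (X = √((-52*(-46) - 5) + 49189) = √((2392 - 5) + 49189) = √(2387 + 49189) = √51576 = 2*√12894 ≈ 227.10)
1/(X + B(-205)) = 1/(2*√12894 + (-9 - 205)) = 1/(2*√12894 - 214) = 1/(-214 + 2*√12894)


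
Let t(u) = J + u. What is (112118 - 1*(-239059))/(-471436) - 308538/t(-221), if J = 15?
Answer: 72691789053/48557908 ≈ 1497.0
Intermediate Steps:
t(u) = 15 + u
(112118 - 1*(-239059))/(-471436) - 308538/t(-221) = (112118 - 1*(-239059))/(-471436) - 308538/(15 - 221) = (112118 + 239059)*(-1/471436) - 308538/(-206) = 351177*(-1/471436) - 308538*(-1/206) = -351177/471436 + 154269/103 = 72691789053/48557908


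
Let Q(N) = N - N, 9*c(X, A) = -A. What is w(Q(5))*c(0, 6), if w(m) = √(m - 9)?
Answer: -2*I ≈ -2.0*I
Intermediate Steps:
c(X, A) = -A/9 (c(X, A) = (-A)/9 = -A/9)
Q(N) = 0
w(m) = √(-9 + m)
w(Q(5))*c(0, 6) = √(-9 + 0)*(-⅑*6) = √(-9)*(-⅔) = (3*I)*(-⅔) = -2*I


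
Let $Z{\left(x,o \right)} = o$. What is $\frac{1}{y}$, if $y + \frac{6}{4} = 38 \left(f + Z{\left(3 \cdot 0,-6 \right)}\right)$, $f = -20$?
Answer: $- \frac{2}{1979} \approx -0.0010106$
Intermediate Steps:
$y = - \frac{1979}{2}$ ($y = - \frac{3}{2} + 38 \left(-20 - 6\right) = - \frac{3}{2} + 38 \left(-26\right) = - \frac{3}{2} - 988 = - \frac{1979}{2} \approx -989.5$)
$\frac{1}{y} = \frac{1}{- \frac{1979}{2}} = - \frac{2}{1979}$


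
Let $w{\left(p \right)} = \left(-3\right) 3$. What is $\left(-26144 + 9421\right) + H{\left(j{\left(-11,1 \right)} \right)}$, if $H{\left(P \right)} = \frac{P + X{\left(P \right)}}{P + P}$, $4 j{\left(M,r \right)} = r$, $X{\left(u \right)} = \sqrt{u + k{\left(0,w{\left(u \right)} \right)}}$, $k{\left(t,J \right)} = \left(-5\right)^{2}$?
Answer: $- \frac{33445}{2} + \sqrt{101} \approx -16712.0$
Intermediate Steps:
$w{\left(p \right)} = -9$
$k{\left(t,J \right)} = 25$
$X{\left(u \right)} = \sqrt{25 + u}$ ($X{\left(u \right)} = \sqrt{u + 25} = \sqrt{25 + u}$)
$j{\left(M,r \right)} = \frac{r}{4}$
$H{\left(P \right)} = \frac{P + \sqrt{25 + P}}{2 P}$ ($H{\left(P \right)} = \frac{P + \sqrt{25 + P}}{P + P} = \frac{P + \sqrt{25 + P}}{2 P}$)
$\left(-26144 + 9421\right) + H{\left(j{\left(-11,1 \right)} \right)} = \left(-26144 + 9421\right) + \frac{\frac{1}{4} \cdot 1 + \sqrt{25 + \frac{1}{4} \cdot 1}}{2 \cdot \frac{1}{4} \cdot 1} = -16723 + \frac{\frac{1}{\frac{1}{4}} \left(\frac{1}{4} + \sqrt{25 + \frac{1}{4}}\right)}{2} = -16723 + \frac{1}{2} \cdot 4 \left(\frac{1}{4} + \sqrt{\frac{101}{4}}\right) = -16723 + \frac{1}{2} \cdot 4 \left(\frac{1}{4} + \frac{\sqrt{101}}{2}\right) = -16723 + \left(\frac{1}{2} + \sqrt{101}\right) = - \frac{33445}{2} + \sqrt{101}$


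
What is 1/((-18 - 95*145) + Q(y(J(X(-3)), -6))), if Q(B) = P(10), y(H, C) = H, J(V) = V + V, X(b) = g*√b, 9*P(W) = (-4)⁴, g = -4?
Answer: -9/123881 ≈ -7.2650e-5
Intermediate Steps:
P(W) = 256/9 (P(W) = (⅑)*(-4)⁴ = (⅑)*256 = 256/9)
X(b) = -4*√b
J(V) = 2*V
Q(B) = 256/9
1/((-18 - 95*145) + Q(y(J(X(-3)), -6))) = 1/((-18 - 95*145) + 256/9) = 1/((-18 - 13775) + 256/9) = 1/(-13793 + 256/9) = 1/(-123881/9) = -9/123881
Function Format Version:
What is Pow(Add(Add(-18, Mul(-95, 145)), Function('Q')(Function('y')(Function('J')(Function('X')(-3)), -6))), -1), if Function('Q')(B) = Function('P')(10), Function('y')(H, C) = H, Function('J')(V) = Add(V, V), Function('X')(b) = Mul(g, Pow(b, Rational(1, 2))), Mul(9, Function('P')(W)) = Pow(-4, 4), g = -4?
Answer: Rational(-9, 123881) ≈ -7.2650e-5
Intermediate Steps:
Function('P')(W) = Rational(256, 9) (Function('P')(W) = Mul(Rational(1, 9), Pow(-4, 4)) = Mul(Rational(1, 9), 256) = Rational(256, 9))
Function('X')(b) = Mul(-4, Pow(b, Rational(1, 2)))
Function('J')(V) = Mul(2, V)
Function('Q')(B) = Rational(256, 9)
Pow(Add(Add(-18, Mul(-95, 145)), Function('Q')(Function('y')(Function('J')(Function('X')(-3)), -6))), -1) = Pow(Add(Add(-18, Mul(-95, 145)), Rational(256, 9)), -1) = Pow(Add(Add(-18, -13775), Rational(256, 9)), -1) = Pow(Add(-13793, Rational(256, 9)), -1) = Pow(Rational(-123881, 9), -1) = Rational(-9, 123881)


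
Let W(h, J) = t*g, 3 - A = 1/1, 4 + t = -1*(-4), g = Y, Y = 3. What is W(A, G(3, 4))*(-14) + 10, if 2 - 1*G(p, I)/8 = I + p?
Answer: 10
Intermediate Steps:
g = 3
t = 0 (t = -4 - 1*(-4) = -4 + 4 = 0)
A = 2 (A = 3 - 1/1 = 3 - 1*1 = 3 - 1 = 2)
G(p, I) = 16 - 8*I - 8*p (G(p, I) = 16 - 8*(I + p) = 16 + (-8*I - 8*p) = 16 - 8*I - 8*p)
W(h, J) = 0 (W(h, J) = 0*3 = 0)
W(A, G(3, 4))*(-14) + 10 = 0*(-14) + 10 = 0 + 10 = 10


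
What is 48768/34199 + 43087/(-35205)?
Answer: 243345127/1203975795 ≈ 0.20212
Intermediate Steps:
48768/34199 + 43087/(-35205) = 48768*(1/34199) + 43087*(-1/35205) = 48768/34199 - 43087/35205 = 243345127/1203975795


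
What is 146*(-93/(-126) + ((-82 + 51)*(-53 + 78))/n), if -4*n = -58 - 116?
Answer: -1518473/609 ≈ -2493.4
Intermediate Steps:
n = 87/2 (n = -(-58 - 116)/4 = -1/4*(-174) = 87/2 ≈ 43.500)
146*(-93/(-126) + ((-82 + 51)*(-53 + 78))/n) = 146*(-93/(-126) + ((-82 + 51)*(-53 + 78))/(87/2)) = 146*(-93*(-1/126) - 31*25*(2/87)) = 146*(31/42 - 775*2/87) = 146*(31/42 - 1550/87) = 146*(-20801/1218) = -1518473/609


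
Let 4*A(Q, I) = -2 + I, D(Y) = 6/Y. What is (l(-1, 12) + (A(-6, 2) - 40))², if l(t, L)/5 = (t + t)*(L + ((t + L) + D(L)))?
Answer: 75625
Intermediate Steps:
A(Q, I) = -½ + I/4 (A(Q, I) = (-2 + I)/4 = -½ + I/4)
l(t, L) = 10*t*(t + 2*L + 6/L) (l(t, L) = 5*((t + t)*(L + ((t + L) + 6/L))) = 5*((2*t)*(L + ((L + t) + 6/L))) = 5*((2*t)*(L + (L + t + 6/L))) = 5*((2*t)*(t + 2*L + 6/L)) = 5*(2*t*(t + 2*L + 6/L)) = 10*t*(t + 2*L + 6/L))
(l(-1, 12) + (A(-6, 2) - 40))² = (10*(-1)*(6 + 12*(-1 + 2*12))/12 + ((-½ + (¼)*2) - 40))² = (10*(-1)*(1/12)*(6 + 12*(-1 + 24)) + ((-½ + ½) - 40))² = (10*(-1)*(1/12)*(6 + 12*23) + (0 - 40))² = (10*(-1)*(1/12)*(6 + 276) - 40)² = (10*(-1)*(1/12)*282 - 40)² = (-235 - 40)² = (-275)² = 75625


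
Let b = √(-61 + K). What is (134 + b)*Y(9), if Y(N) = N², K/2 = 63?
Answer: 10854 + 81*√65 ≈ 11507.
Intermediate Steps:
K = 126 (K = 2*63 = 126)
b = √65 (b = √(-61 + 126) = √65 ≈ 8.0623)
(134 + b)*Y(9) = (134 + √65)*9² = (134 + √65)*81 = 10854 + 81*√65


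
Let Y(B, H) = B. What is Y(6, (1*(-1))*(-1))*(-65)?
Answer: -390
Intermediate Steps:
Y(6, (1*(-1))*(-1))*(-65) = 6*(-65) = -390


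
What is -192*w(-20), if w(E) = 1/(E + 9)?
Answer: 192/11 ≈ 17.455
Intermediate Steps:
w(E) = 1/(9 + E)
-192*w(-20) = -192/(9 - 20) = -192/(-11) = -192*(-1/11) = 192/11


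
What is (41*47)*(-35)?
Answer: -67445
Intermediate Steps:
(41*47)*(-35) = 1927*(-35) = -67445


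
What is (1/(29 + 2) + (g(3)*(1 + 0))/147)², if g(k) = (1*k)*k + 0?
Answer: 20164/2307361 ≈ 0.0087390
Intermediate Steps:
g(k) = k² (g(k) = k*k + 0 = k² + 0 = k²)
(1/(29 + 2) + (g(3)*(1 + 0))/147)² = (1/(29 + 2) + (3²*(1 + 0))/147)² = (1/31 + (9*1)*(1/147))² = (1/31 + 9*(1/147))² = (1/31 + 3/49)² = (142/1519)² = 20164/2307361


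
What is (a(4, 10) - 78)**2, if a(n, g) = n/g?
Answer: 150544/25 ≈ 6021.8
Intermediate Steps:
(a(4, 10) - 78)**2 = (4/10 - 78)**2 = (4*(1/10) - 78)**2 = (2/5 - 78)**2 = (-388/5)**2 = 150544/25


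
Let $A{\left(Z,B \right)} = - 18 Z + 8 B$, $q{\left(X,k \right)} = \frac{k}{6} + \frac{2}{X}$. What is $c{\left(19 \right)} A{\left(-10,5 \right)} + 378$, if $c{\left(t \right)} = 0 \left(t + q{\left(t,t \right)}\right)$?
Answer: $378$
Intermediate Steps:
$q{\left(X,k \right)} = \frac{2}{X} + \frac{k}{6}$ ($q{\left(X,k \right)} = k \frac{1}{6} + \frac{2}{X} = \frac{k}{6} + \frac{2}{X} = \frac{2}{X} + \frac{k}{6}$)
$c{\left(t \right)} = 0$ ($c{\left(t \right)} = 0 \left(t + \left(\frac{2}{t} + \frac{t}{6}\right)\right) = 0 \left(\frac{2}{t} + \frac{7 t}{6}\right) = 0$)
$c{\left(19 \right)} A{\left(-10,5 \right)} + 378 = 0 \left(\left(-18\right) \left(-10\right) + 8 \cdot 5\right) + 378 = 0 \left(180 + 40\right) + 378 = 0 \cdot 220 + 378 = 0 + 378 = 378$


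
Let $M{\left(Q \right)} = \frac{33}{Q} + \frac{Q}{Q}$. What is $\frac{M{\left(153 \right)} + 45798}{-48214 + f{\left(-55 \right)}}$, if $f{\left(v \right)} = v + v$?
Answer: $- \frac{583940}{616131} \approx -0.94775$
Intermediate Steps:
$f{\left(v \right)} = 2 v$
$M{\left(Q \right)} = 1 + \frac{33}{Q}$ ($M{\left(Q \right)} = \frac{33}{Q} + 1 = 1 + \frac{33}{Q}$)
$\frac{M{\left(153 \right)} + 45798}{-48214 + f{\left(-55 \right)}} = \frac{\frac{33 + 153}{153} + 45798}{-48214 + 2 \left(-55\right)} = \frac{\frac{1}{153} \cdot 186 + 45798}{-48214 - 110} = \frac{\frac{62}{51} + 45798}{-48324} = \frac{2335760}{51} \left(- \frac{1}{48324}\right) = - \frac{583940}{616131}$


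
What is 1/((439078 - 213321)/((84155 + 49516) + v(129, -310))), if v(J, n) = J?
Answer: 133800/225757 ≈ 0.59267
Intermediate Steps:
1/((439078 - 213321)/((84155 + 49516) + v(129, -310))) = 1/((439078 - 213321)/((84155 + 49516) + 129)) = 1/(225757/(133671 + 129)) = 1/(225757/133800) = 133800/225757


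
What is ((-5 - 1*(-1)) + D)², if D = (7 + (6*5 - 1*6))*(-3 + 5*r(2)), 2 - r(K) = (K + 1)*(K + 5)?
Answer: 9253764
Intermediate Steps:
r(K) = 2 - (1 + K)*(5 + K) (r(K) = 2 - (K + 1)*(K + 5) = 2 - (1 + K)*(5 + K))
D = -3038 (D = (7 + (6*5 - 1*6))*(-3 + 5*(-3 - 1*2² - 6*2)) = (7 + (30 - 6))*(-3 + 5*(-3 - 1*4 - 12)) = (7 + 24)*(-3 + 5*(-3 - 4 - 12)) = 31*(-3 + 5*(-19)) = 31*(-3 - 95) = 31*(-98) = -3038)
((-5 - 1*(-1)) + D)² = ((-5 - 1*(-1)) - 3038)² = ((-5 + 1) - 3038)² = (-4 - 3038)² = (-3042)² = 9253764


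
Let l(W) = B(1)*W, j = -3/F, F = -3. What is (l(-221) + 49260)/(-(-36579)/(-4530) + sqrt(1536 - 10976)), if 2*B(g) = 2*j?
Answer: -902878115770/21672813249 - 447255295600*I*sqrt(590)/21672813249 ≈ -41.659 - 501.26*I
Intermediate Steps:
j = 1 (j = -3/(-3) = -3*(-1/3) = 1)
B(g) = 1 (B(g) = (2*1)/2 = (1/2)*2 = 1)
l(W) = W (l(W) = 1*W = W)
(l(-221) + 49260)/(-(-36579)/(-4530) + sqrt(1536 - 10976)) = (-221 + 49260)/(-(-36579)/(-4530) + sqrt(1536 - 10976)) = 49039/(-(-36579)*(-1)/4530 + sqrt(-9440)) = 49039/(-1*12193/1510 + 4*I*sqrt(590)) = 49039/(-12193/1510 + 4*I*sqrt(590))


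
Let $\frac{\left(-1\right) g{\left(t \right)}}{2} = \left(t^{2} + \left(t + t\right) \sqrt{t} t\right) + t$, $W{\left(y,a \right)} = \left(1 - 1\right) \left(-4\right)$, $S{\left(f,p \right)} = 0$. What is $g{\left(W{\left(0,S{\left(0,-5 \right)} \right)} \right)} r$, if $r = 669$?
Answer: $0$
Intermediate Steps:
$W{\left(y,a \right)} = 0$ ($W{\left(y,a \right)} = 0 \left(-4\right) = 0$)
$g{\left(t \right)} = - 4 t^{\frac{5}{2}} - 2 t - 2 t^{2}$ ($g{\left(t \right)} = - 2 \left(\left(t^{2} + \left(t + t\right) \sqrt{t} t\right) + t\right) = - 2 \left(\left(t^{2} + 2 t \sqrt{t} t\right) + t\right) = - 2 \left(\left(t^{2} + 2 t^{\frac{3}{2}} t\right) + t\right) = - 2 \left(\left(t^{2} + 2 t^{\frac{5}{2}}\right) + t\right) = - 2 \left(t + t^{2} + 2 t^{\frac{5}{2}}\right) = - 4 t^{\frac{5}{2}} - 2 t - 2 t^{2}$)
$g{\left(W{\left(0,S{\left(0,-5 \right)} \right)} \right)} r = \left(- 4 \cdot 0^{\frac{5}{2}} - 0 - 2 \cdot 0^{2}\right) 669 = \left(\left(-4\right) 0 + 0 - 0\right) 669 = \left(0 + 0 + 0\right) 669 = 0 \cdot 669 = 0$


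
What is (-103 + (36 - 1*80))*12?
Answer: -1764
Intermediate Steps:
(-103 + (36 - 1*80))*12 = (-103 + (36 - 80))*12 = (-103 - 44)*12 = -147*12 = -1764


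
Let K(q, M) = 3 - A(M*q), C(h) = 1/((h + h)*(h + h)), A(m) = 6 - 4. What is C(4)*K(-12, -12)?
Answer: 1/64 ≈ 0.015625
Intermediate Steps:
A(m) = 2
C(h) = 1/(4*h²) (C(h) = 1/((2*h)*(2*h)) = 1/(4*h²))
K(q, M) = 1 (K(q, M) = 3 - 1*2 = 3 - 2 = 1)
C(4)*K(-12, -12) = ((¼)/4²)*1 = ((¼)*(1/16))*1 = (1/64)*1 = 1/64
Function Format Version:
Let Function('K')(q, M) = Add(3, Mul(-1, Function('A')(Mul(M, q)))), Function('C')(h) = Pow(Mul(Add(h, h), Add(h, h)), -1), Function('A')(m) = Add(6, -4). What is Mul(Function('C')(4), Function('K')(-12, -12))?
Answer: Rational(1, 64) ≈ 0.015625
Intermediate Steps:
Function('A')(m) = 2
Function('C')(h) = Mul(Rational(1, 4), Pow(h, -2)) (Function('C')(h) = Pow(Mul(Mul(2, h), Mul(2, h)), -1) = Pow(Mul(4, Pow(h, 2)), -1) = Mul(Rational(1, 4), Pow(h, -2)))
Function('K')(q, M) = 1 (Function('K')(q, M) = Add(3, Mul(-1, 2)) = Add(3, -2) = 1)
Mul(Function('C')(4), Function('K')(-12, -12)) = Mul(Mul(Rational(1, 4), Pow(4, -2)), 1) = Mul(Mul(Rational(1, 4), Rational(1, 16)), 1) = Mul(Rational(1, 64), 1) = Rational(1, 64)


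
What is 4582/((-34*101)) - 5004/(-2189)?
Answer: 3576869/3758513 ≈ 0.95167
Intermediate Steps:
4582/((-34*101)) - 5004/(-2189) = 4582/(-3434) - 5004*(-1/2189) = 4582*(-1/3434) + 5004/2189 = -2291/1717 + 5004/2189 = 3576869/3758513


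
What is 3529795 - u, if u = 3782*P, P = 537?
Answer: 1498861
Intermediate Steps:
u = 2030934 (u = 3782*537 = 2030934)
3529795 - u = 3529795 - 1*2030934 = 3529795 - 2030934 = 1498861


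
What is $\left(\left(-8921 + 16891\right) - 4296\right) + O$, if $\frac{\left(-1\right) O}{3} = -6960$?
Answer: $24554$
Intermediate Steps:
$O = 20880$ ($O = \left(-3\right) \left(-6960\right) = 20880$)
$\left(\left(-8921 + 16891\right) - 4296\right) + O = \left(\left(-8921 + 16891\right) - 4296\right) + 20880 = \left(7970 - 4296\right) + 20880 = 3674 + 20880 = 24554$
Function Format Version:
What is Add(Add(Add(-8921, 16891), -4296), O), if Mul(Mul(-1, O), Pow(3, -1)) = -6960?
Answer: 24554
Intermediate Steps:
O = 20880 (O = Mul(-3, -6960) = 20880)
Add(Add(Add(-8921, 16891), -4296), O) = Add(Add(Add(-8921, 16891), -4296), 20880) = Add(Add(7970, -4296), 20880) = Add(3674, 20880) = 24554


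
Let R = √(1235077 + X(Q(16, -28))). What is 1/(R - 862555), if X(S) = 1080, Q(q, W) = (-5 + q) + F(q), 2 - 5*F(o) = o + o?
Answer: -862555/743999891868 - √1236157/743999891868 ≈ -1.1608e-6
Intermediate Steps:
F(o) = ⅖ - 2*o/5 (F(o) = ⅖ - (o + o)/5 = ⅖ - 2*o/5)
Q(q, W) = -23/5 + 3*q/5 (Q(q, W) = (-5 + q) + (⅖ - 2*q/5) = -23/5 + 3*q/5)
R = √1236157 (R = √(1235077 + 1080) = √1236157 ≈ 1111.8)
1/(R - 862555) = 1/(√1236157 - 862555) = 1/(-862555 + √1236157)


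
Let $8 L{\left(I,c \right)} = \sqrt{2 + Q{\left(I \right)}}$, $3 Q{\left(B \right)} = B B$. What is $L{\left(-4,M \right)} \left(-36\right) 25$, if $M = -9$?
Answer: $- \frac{75 \sqrt{66}}{2} \approx -304.65$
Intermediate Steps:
$Q{\left(B \right)} = \frac{B^{2}}{3}$ ($Q{\left(B \right)} = \frac{B B}{3} = \frac{B^{2}}{3}$)
$L{\left(I,c \right)} = \frac{\sqrt{2 + \frac{I^{2}}{3}}}{8}$
$L{\left(-4,M \right)} \left(-36\right) 25 = \frac{\sqrt{18 + 3 \left(-4\right)^{2}}}{24} \left(-36\right) 25 = \frac{\sqrt{18 + 3 \cdot 16}}{24} \left(-36\right) 25 = \frac{\sqrt{18 + 48}}{24} \left(-36\right) 25 = \frac{\sqrt{66}}{24} \left(-36\right) 25 = - \frac{3 \sqrt{66}}{2} \cdot 25 = - \frac{75 \sqrt{66}}{2}$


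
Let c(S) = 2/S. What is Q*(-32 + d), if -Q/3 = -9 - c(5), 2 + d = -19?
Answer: -7473/5 ≈ -1494.6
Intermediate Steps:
d = -21 (d = -2 - 19 = -21)
Q = 141/5 (Q = -3*(-9 - 2/5) = -3*(-47/5) = 141/5 ≈ 28.200)
Q*(-32 + d) = 141*(-32 - 21)/5 = (141/5)*(-53) = -7473/5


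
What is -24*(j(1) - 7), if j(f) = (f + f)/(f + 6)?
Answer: 1128/7 ≈ 161.14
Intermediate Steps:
j(f) = 2*f/(6 + f) (j(f) = (2*f)/(6 + f) = 2*f/(6 + f))
-24*(j(1) - 7) = -24*(2*1/(6 + 1) - 7) = -24*(2*1/7 - 7) = -24*(2*1*(⅐) - 7) = -24*(2/7 - 7) = -24*(-47/7) = 1128/7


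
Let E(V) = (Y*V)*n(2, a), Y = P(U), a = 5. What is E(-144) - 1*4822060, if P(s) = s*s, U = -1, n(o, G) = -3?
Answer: -4821628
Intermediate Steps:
P(s) = s²
Y = 1 (Y = (-1)² = 1)
E(V) = -3*V (E(V) = (1*V)*(-3) = V*(-3) = -3*V)
E(-144) - 1*4822060 = -3*(-144) - 1*4822060 = 432 - 4822060 = -4821628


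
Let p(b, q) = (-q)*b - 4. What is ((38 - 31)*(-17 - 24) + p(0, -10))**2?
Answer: 84681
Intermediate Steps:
p(b, q) = -4 - b*q (p(b, q) = -b*q - 4 = -4 - b*q)
((38 - 31)*(-17 - 24) + p(0, -10))**2 = ((38 - 31)*(-17 - 24) + (-4 - 1*0*(-10)))**2 = (7*(-41) + (-4 + 0))**2 = (-287 - 4)**2 = (-291)**2 = 84681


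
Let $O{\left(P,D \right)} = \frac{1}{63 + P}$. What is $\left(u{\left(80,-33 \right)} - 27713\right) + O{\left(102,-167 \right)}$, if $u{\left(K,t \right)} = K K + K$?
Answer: $- \frac{3503444}{165} \approx -21233.0$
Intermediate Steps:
$u{\left(K,t \right)} = K + K^{2}$ ($u{\left(K,t \right)} = K^{2} + K = K + K^{2}$)
$\left(u{\left(80,-33 \right)} - 27713\right) + O{\left(102,-167 \right)} = \left(80 \left(1 + 80\right) - 27713\right) + \frac{1}{63 + 102} = \left(80 \cdot 81 - 27713\right) + \frac{1}{165} = \left(6480 - 27713\right) + \frac{1}{165} = -21233 + \frac{1}{165} = - \frac{3503444}{165}$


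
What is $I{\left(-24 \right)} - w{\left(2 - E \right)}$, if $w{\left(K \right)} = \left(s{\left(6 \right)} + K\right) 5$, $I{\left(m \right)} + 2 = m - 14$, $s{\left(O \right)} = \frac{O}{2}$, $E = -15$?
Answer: $-140$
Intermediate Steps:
$s{\left(O \right)} = \frac{O}{2}$ ($s{\left(O \right)} = O \frac{1}{2} = \frac{O}{2}$)
$I{\left(m \right)} = -16 + m$ ($I{\left(m \right)} = -2 + \left(m - 14\right) = -2 + \left(-14 + m\right) = -16 + m$)
$w{\left(K \right)} = 15 + 5 K$ ($w{\left(K \right)} = \left(\frac{1}{2} \cdot 6 + K\right) 5 = \left(3 + K\right) 5 = 15 + 5 K$)
$I{\left(-24 \right)} - w{\left(2 - E \right)} = \left(-16 - 24\right) - \left(15 + 5 \left(2 - -15\right)\right) = -40 - \left(15 + 5 \left(2 + 15\right)\right) = -40 - \left(15 + 5 \cdot 17\right) = -40 - \left(15 + 85\right) = -40 - 100 = -140$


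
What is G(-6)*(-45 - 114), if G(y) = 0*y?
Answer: 0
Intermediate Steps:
G(y) = 0
G(-6)*(-45 - 114) = 0*(-45 - 114) = 0*(-159) = 0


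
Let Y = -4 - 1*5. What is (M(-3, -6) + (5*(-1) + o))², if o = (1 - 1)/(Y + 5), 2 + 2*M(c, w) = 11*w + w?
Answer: 1764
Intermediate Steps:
Y = -9 (Y = -4 - 5 = -9)
M(c, w) = -1 + 6*w (M(c, w) = -1 + (11*w + w)/2 = -1 + (12*w)/2 = -1 + 6*w)
o = 0 (o = (1 - 1)/(-9 + 5) = 0/(-4) = 0*(-¼) = 0)
(M(-3, -6) + (5*(-1) + o))² = ((-1 + 6*(-6)) + (5*(-1) + 0))² = ((-1 - 36) + (-5 + 0))² = (-37 - 5)² = (-42)² = 1764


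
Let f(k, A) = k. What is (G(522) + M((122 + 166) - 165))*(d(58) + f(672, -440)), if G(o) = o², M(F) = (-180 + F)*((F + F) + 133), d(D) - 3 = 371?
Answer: 262421526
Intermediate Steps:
d(D) = 374 (d(D) = 3 + 371 = 374)
M(F) = (-180 + F)*(133 + 2*F) (M(F) = (-180 + F)*(2*F + 133) = (-180 + F)*(133 + 2*F))
(G(522) + M((122 + 166) - 165))*(d(58) + f(672, -440)) = (522² + (-23940 - 227*((122 + 166) - 165) + 2*((122 + 166) - 165)²))*(374 + 672) = (272484 + (-23940 - 227*(288 - 165) + 2*(288 - 165)²))*1046 = (272484 + (-23940 - 227*123 + 2*123²))*1046 = (272484 + (-23940 - 27921 + 2*15129))*1046 = (272484 + (-23940 - 27921 + 30258))*1046 = (272484 - 21603)*1046 = 250881*1046 = 262421526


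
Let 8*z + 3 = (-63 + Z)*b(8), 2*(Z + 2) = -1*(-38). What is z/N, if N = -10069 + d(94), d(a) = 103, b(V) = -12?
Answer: -183/26576 ≈ -0.0068859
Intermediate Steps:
Z = 17 (Z = -2 + (-1*(-38))/2 = -2 + (1/2)*38 = -2 + 19 = 17)
z = 549/8 (z = -3/8 + ((-63 + 17)*(-12))/8 = -3/8 + (-46*(-12))/8 = -3/8 + (1/8)*552 = -3/8 + 69 = 549/8 ≈ 68.625)
N = -9966 (N = -10069 + 103 = -9966)
z/N = (549/8)/(-9966) = (549/8)*(-1/9966) = -183/26576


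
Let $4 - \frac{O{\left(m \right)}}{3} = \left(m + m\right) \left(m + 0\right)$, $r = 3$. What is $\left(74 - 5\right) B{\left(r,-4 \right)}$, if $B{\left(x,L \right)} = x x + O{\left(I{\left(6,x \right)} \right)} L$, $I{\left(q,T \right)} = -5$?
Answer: $38709$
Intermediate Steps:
$O{\left(m \right)} = 12 - 6 m^{2}$ ($O{\left(m \right)} = 12 - 3 \left(m + m\right) \left(m + 0\right) = 12 - 3 \cdot 2 m m = 12 - 3 \cdot 2 m^{2} = 12 - 6 m^{2}$)
$B{\left(x,L \right)} = x^{2} - 138 L$ ($B{\left(x,L \right)} = x x + \left(12 - 6 \left(-5\right)^{2}\right) L = x^{2} + \left(12 - 150\right) L = x^{2} - 138 L$)
$\left(74 - 5\right) B{\left(r,-4 \right)} = \left(74 - 5\right) \left(3^{2} - -552\right) = 69 \left(9 + 552\right) = 69 \cdot 561 = 38709$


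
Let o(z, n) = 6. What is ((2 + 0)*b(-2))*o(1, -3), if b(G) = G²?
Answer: 48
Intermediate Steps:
((2 + 0)*b(-2))*o(1, -3) = ((2 + 0)*(-2)²)*6 = (2*4)*6 = 8*6 = 48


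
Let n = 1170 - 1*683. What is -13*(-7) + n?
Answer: 578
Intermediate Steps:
n = 487 (n = 1170 - 683 = 487)
-13*(-7) + n = -13*(-7) + 487 = 91 + 487 = 578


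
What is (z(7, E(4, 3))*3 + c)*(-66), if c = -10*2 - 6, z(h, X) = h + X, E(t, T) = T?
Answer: -264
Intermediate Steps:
z(h, X) = X + h
c = -26 (c = -20 - 6 = -26)
(z(7, E(4, 3))*3 + c)*(-66) = ((3 + 7)*3 - 26)*(-66) = (10*3 - 26)*(-66) = (30 - 26)*(-66) = 4*(-66) = -264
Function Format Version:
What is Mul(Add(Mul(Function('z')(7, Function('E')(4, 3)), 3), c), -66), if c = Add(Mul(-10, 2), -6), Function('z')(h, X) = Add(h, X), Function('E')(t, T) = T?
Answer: -264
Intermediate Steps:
Function('z')(h, X) = Add(X, h)
c = -26 (c = Add(-20, -6) = -26)
Mul(Add(Mul(Function('z')(7, Function('E')(4, 3)), 3), c), -66) = Mul(Add(Mul(Add(3, 7), 3), -26), -66) = Mul(Add(Mul(10, 3), -26), -66) = Mul(Add(30, -26), -66) = Mul(4, -66) = -264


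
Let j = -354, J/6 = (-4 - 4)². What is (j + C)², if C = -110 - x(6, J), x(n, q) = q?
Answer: 719104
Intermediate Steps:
J = 384 (J = 6*(-4 - 4)² = 6*(-8)² = 6*64 = 384)
C = -494 (C = -110 - 1*384 = -110 - 384 = -494)
(j + C)² = (-354 - 494)² = (-848)² = 719104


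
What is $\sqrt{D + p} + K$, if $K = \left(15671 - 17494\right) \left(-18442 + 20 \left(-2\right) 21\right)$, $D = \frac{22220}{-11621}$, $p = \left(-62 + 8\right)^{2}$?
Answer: $35151086 + \frac{2 \sqrt{98385175634}}{11621} \approx 3.5151 \cdot 10^{7}$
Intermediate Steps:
$p = 2916$ ($p = \left(-54\right)^{2} = 2916$)
$D = - \frac{22220}{11621}$ ($D = 22220 \left(- \frac{1}{11621}\right) = - \frac{22220}{11621} \approx -1.9121$)
$K = 35151086$ ($K = - 1823 \left(-18442 - 840\right) = \left(-1823\right) \left(-19282\right) = 35151086$)
$\sqrt{D + p} + K = \sqrt{- \frac{22220}{11621} + 2916} + 35151086 = \sqrt{\frac{33864616}{11621}} + 35151086 = \frac{2 \sqrt{98385175634}}{11621} + 35151086 = 35151086 + \frac{2 \sqrt{98385175634}}{11621}$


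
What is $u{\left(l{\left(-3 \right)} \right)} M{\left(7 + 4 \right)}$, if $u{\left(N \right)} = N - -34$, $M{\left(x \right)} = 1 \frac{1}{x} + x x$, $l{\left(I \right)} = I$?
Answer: $\frac{41292}{11} \approx 3753.8$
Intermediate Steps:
$M{\left(x \right)} = \frac{1}{x} + x^{2}$
$u{\left(N \right)} = 34 + N$ ($u{\left(N \right)} = N + 34 = 34 + N$)
$u{\left(l{\left(-3 \right)} \right)} M{\left(7 + 4 \right)} = \left(34 - 3\right) \frac{1 + \left(7 + 4\right)^{3}}{7 + 4} = 31 \frac{1 + 11^{3}}{11} = 31 \frac{1 + 1331}{11} = 31 \cdot \frac{1}{11} \cdot 1332 = 31 \cdot \frac{1332}{11} = \frac{41292}{11}$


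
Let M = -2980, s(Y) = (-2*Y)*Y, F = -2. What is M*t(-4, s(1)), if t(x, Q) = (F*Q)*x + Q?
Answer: 53640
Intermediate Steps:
s(Y) = -2*Y²
t(x, Q) = Q - 2*Q*x (t(x, Q) = (-2*Q)*x + Q = -2*Q*x + Q = Q - 2*Q*x)
M*t(-4, s(1)) = -2980*(-2*1²)*(1 - 2*(-4)) = -2980*(-2*1)*(1 + 8) = -(-5960)*9 = -2980*(-18) = 53640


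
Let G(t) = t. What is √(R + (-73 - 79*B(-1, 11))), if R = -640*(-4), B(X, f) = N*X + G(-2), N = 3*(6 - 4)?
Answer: √3119 ≈ 55.848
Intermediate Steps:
N = 6 (N = 3*2 = 6)
B(X, f) = -2 + 6*X (B(X, f) = 6*X - 2 = -2 + 6*X)
R = 2560
√(R + (-73 - 79*B(-1, 11))) = √(2560 + (-73 - 79*(-2 + 6*(-1)))) = √(2560 + (-73 - 79*(-2 - 6))) = √(2560 + (-73 - 79*(-8))) = √(2560 + (-73 + 632)) = √(2560 + 559) = √3119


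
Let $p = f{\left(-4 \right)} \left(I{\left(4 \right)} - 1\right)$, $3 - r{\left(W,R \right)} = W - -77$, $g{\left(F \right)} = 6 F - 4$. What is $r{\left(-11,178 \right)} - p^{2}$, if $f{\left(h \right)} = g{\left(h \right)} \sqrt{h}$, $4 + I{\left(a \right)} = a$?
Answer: $3073$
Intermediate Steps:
$g{\left(F \right)} = -4 + 6 F$
$r{\left(W,R \right)} = -74 - W$ ($r{\left(W,R \right)} = 3 - \left(W - -77\right) = 3 - \left(W + 77\right) = 3 - \left(77 + W\right) = -74 - W$)
$I{\left(a \right)} = -4 + a$
$f{\left(h \right)} = \sqrt{h} \left(-4 + 6 h\right)$ ($f{\left(h \right)} = \left(-4 + 6 h\right) \sqrt{h} = \sqrt{h} \left(-4 + 6 h\right)$)
$p = 56 i$ ($p = \sqrt{-4} \left(-4 + 6 \left(-4\right)\right) \left(\left(-4 + 4\right) - 1\right) = 2 i \left(-4 - 24\right) \left(0 - 1\right) = 2 i \left(-28\right) \left(-1\right) = - 56 i \left(-1\right) = 56 i \approx 56.0 i$)
$r{\left(-11,178 \right)} - p^{2} = \left(-74 - -11\right) - \left(56 i\right)^{2} = \left(-74 + 11\right) - -3136 = -63 + 3136 = 3073$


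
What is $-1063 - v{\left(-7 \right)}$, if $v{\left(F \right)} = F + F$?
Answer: $-1049$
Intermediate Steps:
$v{\left(F \right)} = 2 F$
$-1063 - v{\left(-7 \right)} = -1063 - 2 \left(-7\right) = -1063 - -14 = -1063 + 14 = -1049$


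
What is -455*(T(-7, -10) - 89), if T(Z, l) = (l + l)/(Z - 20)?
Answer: 1084265/27 ≈ 40158.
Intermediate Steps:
T(Z, l) = 2*l/(-20 + Z) (T(Z, l) = (2*l)/(-20 + Z) = 2*l/(-20 + Z))
-455*(T(-7, -10) - 89) = -455*(2*(-10)/(-20 - 7) - 89) = -455*(2*(-10)/(-27) - 89) = -455*(2*(-10)*(-1/27) - 89) = -455*(20/27 - 89) = -455*(-2383/27) = 1084265/27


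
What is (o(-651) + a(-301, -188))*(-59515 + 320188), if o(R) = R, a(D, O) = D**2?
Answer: 23447536350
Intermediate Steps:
(o(-651) + a(-301, -188))*(-59515 + 320188) = (-651 + (-301)**2)*(-59515 + 320188) = (-651 + 90601)*260673 = 89950*260673 = 23447536350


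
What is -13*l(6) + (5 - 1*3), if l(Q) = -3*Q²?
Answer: 1406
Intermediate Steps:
-13*l(6) + (5 - 1*3) = -(-39)*6² + (5 - 1*3) = -(-39)*36 + (5 - 3) = -13*(-108) + 2 = 1404 + 2 = 1406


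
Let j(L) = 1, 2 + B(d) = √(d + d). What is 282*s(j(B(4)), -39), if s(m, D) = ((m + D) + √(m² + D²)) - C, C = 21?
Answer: -16638 + 282*√1522 ≈ -5636.4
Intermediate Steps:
B(d) = -2 + √2*√d (B(d) = -2 + √(d + d) = -2 + √(2*d) = -2 + √2*√d)
s(m, D) = -21 + D + m + √(D² + m²) (s(m, D) = ((m + D) + √(m² + D²)) - 1*21 = ((D + m) + √(D² + m²)) - 21 = (D + m + √(D² + m²)) - 21 = -21 + D + m + √(D² + m²))
282*s(j(B(4)), -39) = 282*(-21 - 39 + 1 + √((-39)² + 1²)) = 282*(-21 - 39 + 1 + √(1521 + 1)) = 282*(-21 - 39 + 1 + √1522) = 282*(-59 + √1522) = -16638 + 282*√1522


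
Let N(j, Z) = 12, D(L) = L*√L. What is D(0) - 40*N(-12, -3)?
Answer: -480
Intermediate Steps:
D(L) = L^(3/2)
D(0) - 40*N(-12, -3) = 0^(3/2) - 40*12 = 0 - 480 = -480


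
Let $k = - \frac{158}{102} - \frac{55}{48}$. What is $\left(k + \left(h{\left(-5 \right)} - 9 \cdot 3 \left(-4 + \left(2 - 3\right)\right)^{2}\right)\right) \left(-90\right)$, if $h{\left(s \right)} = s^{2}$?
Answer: $\frac{7988985}{136} \approx 58743.0$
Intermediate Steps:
$k = - \frac{733}{272}$ ($k = \left(-158\right) \frac{1}{102} - \frac{55}{48} = - \frac{79}{51} - \frac{55}{48} = - \frac{733}{272} \approx -2.6949$)
$\left(k + \left(h{\left(-5 \right)} - 9 \cdot 3 \left(-4 + \left(2 - 3\right)\right)^{2}\right)\right) \left(-90\right) = \left(- \frac{733}{272} + \left(\left(-5\right)^{2} - 9 \cdot 3 \left(-4 + \left(2 - 3\right)\right)^{2}\right)\right) \left(-90\right) = \left(- \frac{733}{272} + \left(25 - 9 \cdot 3 \left(-4 + \left(2 - 3\right)\right)^{2}\right)\right) \left(-90\right) = \left(- \frac{733}{272} + \left(25 - 9 \cdot 3 \left(-4 - 1\right)^{2}\right)\right) \left(-90\right) = \left(- \frac{733}{272} + \left(25 - 9 \cdot 3 \left(-5\right)^{2}\right)\right) \left(-90\right) = \left(- \frac{733}{272} + \left(25 - 9 \cdot 3 \cdot 25\right)\right) \left(-90\right) = \left(- \frac{733}{272} + \left(25 - 675\right)\right) \left(-90\right) = \left(- \frac{733}{272} - 650\right) \left(-90\right) = \left(- \frac{177533}{272}\right) \left(-90\right) = \frac{7988985}{136}$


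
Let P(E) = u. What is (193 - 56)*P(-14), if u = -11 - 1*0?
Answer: -1507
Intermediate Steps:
u = -11 (u = -11 + 0 = -11)
P(E) = -11
(193 - 56)*P(-14) = (193 - 56)*(-11) = 137*(-11) = -1507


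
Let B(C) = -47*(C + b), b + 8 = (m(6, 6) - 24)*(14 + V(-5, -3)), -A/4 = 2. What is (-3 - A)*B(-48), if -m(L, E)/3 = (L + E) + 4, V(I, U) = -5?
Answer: 165440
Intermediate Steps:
A = -8 (A = -4*2 = -8)
m(L, E) = -12 - 3*E - 3*L (m(L, E) = -3*((L + E) + 4) = -3*((E + L) + 4) = -3*(4 + E + L) = -12 - 3*E - 3*L)
b = -656 (b = -8 + ((-12 - 3*6 - 3*6) - 24)*(14 - 5) = -8 + ((-12 - 18 - 18) - 24)*9 = -8 + (-48 - 24)*9 = -8 - 72*9 = -8 - 648 = -656)
B(C) = 30832 - 47*C (B(C) = -47*(C - 656) = -47*(-656 + C) = 30832 - 47*C)
(-3 - A)*B(-48) = (-3 - 1*(-8))*(30832 - 47*(-48)) = (-3 + 8)*(30832 + 2256) = 5*33088 = 165440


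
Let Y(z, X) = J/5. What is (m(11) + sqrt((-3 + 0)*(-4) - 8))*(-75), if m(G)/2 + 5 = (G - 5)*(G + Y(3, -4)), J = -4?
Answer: -8580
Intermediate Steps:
Y(z, X) = -4/5
m(G) = -10 + 2*(-5 + G)*(-4/5 + G) (m(G) = -10 + 2*((G - 5)*(G - 4/5)) = -10 + 2*((-5 + G)*(-4/5 + G)) = -10 + 2*(-5 + G)*(-4/5 + G))
(m(11) + sqrt((-3 + 0)*(-4) - 8))*(-75) = ((-2 + 2*11**2 - 58/5*11) + sqrt((-3 + 0)*(-4) - 8))*(-75) = ((-2 + 2*121 - 638/5) + sqrt(-3*(-4) - 8))*(-75) = ((-2 + 242 - 638/5) + sqrt(12 - 8))*(-75) = (562/5 + sqrt(4))*(-75) = (562/5 + 2)*(-75) = (572/5)*(-75) = -8580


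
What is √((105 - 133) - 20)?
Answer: 4*I*√3 ≈ 6.9282*I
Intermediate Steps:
√((105 - 133) - 20) = √(-28 - 20) = √(-48) = 4*I*√3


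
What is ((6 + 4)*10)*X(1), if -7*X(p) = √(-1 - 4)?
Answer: -100*I*√5/7 ≈ -31.944*I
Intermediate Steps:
X(p) = -I*√5/7 (X(p) = -√(-1 - 4)/7 = -I*√5/7)
((6 + 4)*10)*X(1) = ((6 + 4)*10)*(-I*√5/7) = (10*10)*(-I*√5/7) = 100*(-I*√5/7) = -100*I*√5/7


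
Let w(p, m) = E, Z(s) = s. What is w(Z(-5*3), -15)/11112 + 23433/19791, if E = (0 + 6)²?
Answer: 7252777/6108822 ≈ 1.1873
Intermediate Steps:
E = 36 (E = 6² = 36)
w(p, m) = 36
w(Z(-5*3), -15)/11112 + 23433/19791 = 36/11112 + 23433/19791 = 36*(1/11112) + 23433*(1/19791) = 3/926 + 7811/6597 = 7252777/6108822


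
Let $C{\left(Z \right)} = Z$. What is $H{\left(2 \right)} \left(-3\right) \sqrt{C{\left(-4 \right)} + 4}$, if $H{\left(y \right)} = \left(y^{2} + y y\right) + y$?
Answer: $0$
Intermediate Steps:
$H{\left(y \right)} = y + 2 y^{2}$ ($H{\left(y \right)} = \left(y^{2} + y^{2}\right) + y = 2 y^{2} + y = y + 2 y^{2}$)
$H{\left(2 \right)} \left(-3\right) \sqrt{C{\left(-4 \right)} + 4} = 2 \left(1 + 2 \cdot 2\right) \left(-3\right) \sqrt{-4 + 4} = 2 \left(1 + 4\right) \left(-3\right) \sqrt{0} = 2 \cdot 5 \left(-3\right) 0 = 10 \left(-3\right) 0 = \left(-30\right) 0 = 0$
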